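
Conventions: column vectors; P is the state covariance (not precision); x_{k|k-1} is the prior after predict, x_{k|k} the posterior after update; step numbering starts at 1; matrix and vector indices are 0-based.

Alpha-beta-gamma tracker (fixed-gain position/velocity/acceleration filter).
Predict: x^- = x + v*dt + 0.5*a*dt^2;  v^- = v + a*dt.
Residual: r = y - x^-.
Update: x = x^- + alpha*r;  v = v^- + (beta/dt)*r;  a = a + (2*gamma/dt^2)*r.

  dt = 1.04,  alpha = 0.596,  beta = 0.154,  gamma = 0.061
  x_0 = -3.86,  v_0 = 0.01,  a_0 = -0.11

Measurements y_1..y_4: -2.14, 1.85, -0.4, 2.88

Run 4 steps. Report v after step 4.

v_post = 1.8559

step 1: x_pred=-3.9091  r=1.7691  x^+=-2.8547  v^+=0.1576  a^+=0.0895
step 2: x_pred=-2.6424  r=4.4924  x^+=0.0351  v^+=0.9159  a^+=0.5963
step 3: x_pred=1.3101  r=-1.7101  x^+=0.2909  v^+=1.2828  a^+=0.4034
step 4: x_pred=1.8431  r=1.0369  x^+=2.4611  v^+=1.8559  a^+=0.5203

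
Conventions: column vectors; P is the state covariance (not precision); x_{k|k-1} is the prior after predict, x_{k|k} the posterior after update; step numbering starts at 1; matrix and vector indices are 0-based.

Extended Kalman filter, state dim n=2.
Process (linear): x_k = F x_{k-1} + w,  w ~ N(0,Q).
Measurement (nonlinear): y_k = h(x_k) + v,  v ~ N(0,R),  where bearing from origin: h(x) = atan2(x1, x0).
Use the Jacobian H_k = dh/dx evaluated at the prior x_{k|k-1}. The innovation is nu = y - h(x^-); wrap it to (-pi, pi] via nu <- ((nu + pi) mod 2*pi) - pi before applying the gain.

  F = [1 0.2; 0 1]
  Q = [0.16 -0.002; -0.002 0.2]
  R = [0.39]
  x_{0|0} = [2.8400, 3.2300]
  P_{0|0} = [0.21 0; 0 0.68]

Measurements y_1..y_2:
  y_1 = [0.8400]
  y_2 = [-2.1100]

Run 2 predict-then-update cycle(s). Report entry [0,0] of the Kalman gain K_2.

step 1: x^-=[3.4860, 3.2300]  P^-=[0.3972 0.1340; 0.1340 0.8800]  H_jac=[-0.1430 0.1543]  S=[0.4132]  K=[-0.0874; 0.2824]  nu=[0.0927]  x^+=[3.4779, 3.2562]  P^+=[0.3940 0.1442; 0.1442 0.8471]
step 2: x^-=[4.1291, 3.2562]  P^-=[0.6456 0.3116; 0.3116 1.0471]  H_jac=[-0.1178 0.1493]  S=[0.4113]  K=[-0.0717; 0.2909]  nu=[-2.7777]  x^+=[4.3283, 2.4481]  P^+=[0.6435 0.3202; 0.3202 1.0123]

K[0,0] = -0.0717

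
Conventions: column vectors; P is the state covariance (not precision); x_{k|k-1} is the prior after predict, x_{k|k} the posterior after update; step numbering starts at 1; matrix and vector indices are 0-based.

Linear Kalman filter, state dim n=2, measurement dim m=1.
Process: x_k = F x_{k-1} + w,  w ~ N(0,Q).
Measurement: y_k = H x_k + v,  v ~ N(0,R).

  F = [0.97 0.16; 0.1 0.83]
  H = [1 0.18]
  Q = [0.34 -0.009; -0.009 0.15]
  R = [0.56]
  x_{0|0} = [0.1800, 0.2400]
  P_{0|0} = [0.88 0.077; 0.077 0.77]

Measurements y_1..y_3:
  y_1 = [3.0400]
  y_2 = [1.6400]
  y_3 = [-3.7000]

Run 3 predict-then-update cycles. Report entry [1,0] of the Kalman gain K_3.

step 1: x^-=[0.2130, 0.2172]  P^-=[1.2116 0.2418; 0.2418 0.7020]  S=[1.8814]  K=[0.6671; 0.1957]  nu=[2.7879]  x^+=[2.0729, 0.7628]  P^+=[0.3743 -0.0038; -0.0038 0.6300]
step 2: x^-=[2.1327, 0.8404]  P^-=[0.7071 0.1078; 0.1078 0.5871]  S=[1.3249]  K=[0.5483; 0.1612]  nu=[-0.6440]  x^+=[1.7796, 0.7366]  P^+=[0.3087 -0.0092; -0.0092 0.5527]
step 3: x^-=[1.8441, 0.7894]  P^-=[0.6418 0.0868; 0.0868 0.5323]  S=[1.2502]  K=[0.5258; 0.1460]  nu=[-5.6862]  x^+=[-1.1457, -0.0410]  P^+=[0.2961 -0.0092; -0.0092 0.5056]

K[1,0] = 0.1460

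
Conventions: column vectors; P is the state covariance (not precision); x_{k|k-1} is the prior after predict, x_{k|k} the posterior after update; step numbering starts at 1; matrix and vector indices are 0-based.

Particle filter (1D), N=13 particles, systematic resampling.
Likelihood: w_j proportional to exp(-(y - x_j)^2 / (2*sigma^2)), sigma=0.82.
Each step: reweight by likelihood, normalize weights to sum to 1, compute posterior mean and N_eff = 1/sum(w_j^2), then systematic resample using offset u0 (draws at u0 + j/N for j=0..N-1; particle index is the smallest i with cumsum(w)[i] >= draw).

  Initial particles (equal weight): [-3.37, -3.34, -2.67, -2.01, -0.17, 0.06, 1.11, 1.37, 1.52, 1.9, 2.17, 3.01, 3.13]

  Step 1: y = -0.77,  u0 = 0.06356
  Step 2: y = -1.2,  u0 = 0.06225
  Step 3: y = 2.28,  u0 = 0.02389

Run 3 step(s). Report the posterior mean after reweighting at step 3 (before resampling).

step 1: w=[0.0035, 0.0039, 0.0360, 0.1680, 0.4032, 0.3158, 0.0381, 0.0175, 0.0107, 0.0026, 0.0009, 0.0000, 0.0000]  mean=-0.4186  Neff=3.4047  idx=[3, 3, 4, 4, 4, 4, 4, 4, 5, 5, 5, 5, 8]
step 2: w=[0.1184, 0.1184, 0.0876, 0.0876, 0.0876, 0.0876, 0.0876, 0.0876, 0.0592, 0.0592, 0.0592, 0.0592, 0.0008]  mean=-0.5498  Neff=11.3515  idx=[0, 1, 1, 2, 3, 4, 5, 6, 7, 7, 9, 10, 11]
step 3: w=[0.0000, 0.0000, 0.0000, 0.0732, 0.0732, 0.0732, 0.0732, 0.0732, 0.0732, 0.0732, 0.1626, 0.1626, 0.1626]  mean=-0.0578  Neff=8.5617  idx=[3, 4, 5, 6, 7, 8, 9, 10, 10, 11, 11, 12, 12]

post_mean = -0.0578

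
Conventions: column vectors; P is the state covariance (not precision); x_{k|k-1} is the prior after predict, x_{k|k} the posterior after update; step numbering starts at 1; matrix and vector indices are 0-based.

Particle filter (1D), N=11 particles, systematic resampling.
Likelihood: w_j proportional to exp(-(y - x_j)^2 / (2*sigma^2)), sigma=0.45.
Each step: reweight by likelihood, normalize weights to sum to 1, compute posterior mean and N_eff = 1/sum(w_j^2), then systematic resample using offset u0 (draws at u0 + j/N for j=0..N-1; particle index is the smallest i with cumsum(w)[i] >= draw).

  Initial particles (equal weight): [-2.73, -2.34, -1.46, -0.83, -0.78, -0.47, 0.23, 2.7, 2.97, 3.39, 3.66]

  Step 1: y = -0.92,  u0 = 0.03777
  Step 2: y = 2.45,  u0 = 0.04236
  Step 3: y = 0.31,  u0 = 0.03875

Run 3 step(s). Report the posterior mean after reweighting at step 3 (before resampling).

post_mean = -0.4700

step 1: w=[0.0001, 0.0022, 0.1585, 0.3191, 0.3102, 0.1975, 0.0124, 0.0000, 0.0000, 0.0000, 0.0000]  mean=-0.8336  Neff=3.8123  idx=[2, 2, 3, 3, 3, 4, 4, 4, 4, 5, 5]
step 2: w=[0.0000, 0.0000, 0.0020, 0.0020, 0.0020, 0.0044, 0.0044, 0.0044, 0.0044, 0.4882, 0.4882]  mean=-0.4776  Neff=2.0972  idx=[9, 9, 9, 9, 9, 9, 10, 10, 10, 10, 10]
step 3: w=[0.0909, 0.0909, 0.0909, 0.0909, 0.0909, 0.0909, 0.0909, 0.0909, 0.0909, 0.0909, 0.0909]  mean=-0.4700  Neff=11.0000  idx=[0, 1, 2, 3, 4, 5, 6, 7, 8, 9, 10]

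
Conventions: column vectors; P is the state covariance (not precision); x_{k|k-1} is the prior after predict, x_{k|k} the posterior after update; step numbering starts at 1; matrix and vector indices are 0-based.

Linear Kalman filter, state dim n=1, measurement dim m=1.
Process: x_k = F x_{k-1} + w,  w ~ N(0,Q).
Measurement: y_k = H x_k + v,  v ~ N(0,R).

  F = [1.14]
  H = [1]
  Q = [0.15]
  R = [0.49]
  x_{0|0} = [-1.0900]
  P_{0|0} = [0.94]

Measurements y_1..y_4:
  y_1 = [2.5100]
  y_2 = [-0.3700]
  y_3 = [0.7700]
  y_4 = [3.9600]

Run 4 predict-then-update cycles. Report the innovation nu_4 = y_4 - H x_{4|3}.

innov = [3.1560]

step 1: x^-=[-1.2426]  P^-=[1.3716]  S=[1.8616]  K=[0.7368]  nu=[3.7526]  x^+=[1.5223]  P^+=[0.3610]
step 2: x^-=[1.7354]  P^-=[0.6192]  S=[1.1092]  K=[0.5582]  nu=[-2.1054]  x^+=[0.5601]  P^+=[0.2735]
step 3: x^-=[0.6385]  P^-=[0.5055]  S=[0.9955]  K=[0.5078]  nu=[0.1315]  x^+=[0.7053]  P^+=[0.2488]
step 4: x^-=[0.8040]  P^-=[0.4734]  S=[0.9634]  K=[0.4914]  nu=[3.1560]  x^+=[2.3547]  P^+=[0.2408]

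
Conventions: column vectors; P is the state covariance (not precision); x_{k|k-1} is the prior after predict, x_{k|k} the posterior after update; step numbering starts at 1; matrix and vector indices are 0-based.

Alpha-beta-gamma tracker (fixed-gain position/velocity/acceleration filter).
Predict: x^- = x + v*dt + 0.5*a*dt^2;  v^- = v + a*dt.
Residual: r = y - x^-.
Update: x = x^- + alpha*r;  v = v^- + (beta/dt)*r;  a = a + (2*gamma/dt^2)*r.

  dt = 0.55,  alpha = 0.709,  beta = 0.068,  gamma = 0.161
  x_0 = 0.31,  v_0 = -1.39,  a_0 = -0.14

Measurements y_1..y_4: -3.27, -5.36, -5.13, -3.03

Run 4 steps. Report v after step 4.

step 1: x_pred=-0.4757  r=-2.7943  x^+=-2.4569  v^+=-1.8125  a^+=-3.1145
step 2: x_pred=-3.9248  r=-1.4352  x^+=-4.9424  v^+=-3.7029  a^+=-4.6422
step 3: x_pred=-7.6811  r=2.5511  x^+=-5.8724  v^+=-5.9407  a^+=-1.9267
step 4: x_pred=-9.4311  r=6.4011  x^+=-4.8927  v^+=-6.2089  a^+=4.8871

v_post = -6.2089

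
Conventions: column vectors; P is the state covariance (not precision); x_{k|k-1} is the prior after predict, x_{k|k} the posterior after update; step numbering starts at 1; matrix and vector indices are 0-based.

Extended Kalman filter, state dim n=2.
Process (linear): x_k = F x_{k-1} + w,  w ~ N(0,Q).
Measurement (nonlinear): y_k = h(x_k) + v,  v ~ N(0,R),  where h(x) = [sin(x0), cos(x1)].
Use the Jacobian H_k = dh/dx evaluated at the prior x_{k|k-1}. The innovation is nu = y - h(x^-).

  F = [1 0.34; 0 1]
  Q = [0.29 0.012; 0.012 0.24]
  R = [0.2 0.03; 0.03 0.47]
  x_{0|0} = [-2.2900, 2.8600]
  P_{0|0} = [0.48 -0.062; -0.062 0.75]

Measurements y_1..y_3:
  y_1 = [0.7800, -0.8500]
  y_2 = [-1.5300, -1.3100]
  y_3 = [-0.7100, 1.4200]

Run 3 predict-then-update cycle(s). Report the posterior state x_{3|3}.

step 1: x^-=[-1.3176, 2.8600]  P^-=[0.8145 0.2050; 0.2050 0.9900]  H_jac=[0.2505 0.0000; 0.0000 -0.2779]  S=[0.2511 0.0157; 0.0157 0.5464]  K=[0.8206 -0.1279; 0.2365 -0.5103]  nu=[1.7481, 0.1106]  x^+=[0.1027, 3.2169]  P^+=[0.6398 0.1277; 0.1277 0.8375]
step 2: x^-=[1.1964, 3.2169]  P^-=[1.1135 0.4244; 0.4244 1.0775]  H_jac=[0.3657 0.0000; 0.0000 0.0753]  S=[0.3489 0.0417; 0.0417 0.4761]  K=[1.1713 -0.0354; 0.4290 0.1328]  nu=[-2.4607, -0.3128]  x^+=[-1.6746, 2.1198]  P^+=[0.6377 0.2455; 0.2455 1.0001]
step 3: x^-=[-0.9539, 2.1198]  P^-=[1.2103 0.5976; 0.5976 1.2401]  H_jac=[0.5785 0.0000; 0.0000 -0.8531]  S=[0.6050 -0.2649; -0.2649 1.3725]  K=[1.0864 -0.1617; 0.2555 -0.7215]  nu=[0.1057, 1.9418]  x^+=[-1.1532, 0.7457]  P^+=[0.3672 0.0509; 0.0509 0.3885]

x_post = [-1.1532, 0.7457]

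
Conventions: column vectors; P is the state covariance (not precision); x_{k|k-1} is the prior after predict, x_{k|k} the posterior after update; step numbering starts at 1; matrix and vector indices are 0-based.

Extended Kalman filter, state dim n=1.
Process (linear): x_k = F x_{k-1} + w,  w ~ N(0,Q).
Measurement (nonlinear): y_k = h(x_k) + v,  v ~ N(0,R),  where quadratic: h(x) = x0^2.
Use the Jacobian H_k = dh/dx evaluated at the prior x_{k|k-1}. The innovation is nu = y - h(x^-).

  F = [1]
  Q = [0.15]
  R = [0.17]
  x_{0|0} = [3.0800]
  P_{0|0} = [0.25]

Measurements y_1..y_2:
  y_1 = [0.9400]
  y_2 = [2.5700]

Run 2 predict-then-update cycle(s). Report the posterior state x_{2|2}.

step 1: x^-=[3.0800]  P^-=[0.4000]  H_jac=[6.1600]  S=[15.3482]  K=[0.1605]  nu=[-8.5464]  x^+=[1.7080]  P^+=[0.0044]
step 2: x^-=[1.7080]  P^-=[0.1544]  H_jac=[3.4159]  S=[1.9720]  K=[0.2675]  nu=[-0.3471]  x^+=[1.6151]  P^+=[0.0133]

x_post = [1.6151]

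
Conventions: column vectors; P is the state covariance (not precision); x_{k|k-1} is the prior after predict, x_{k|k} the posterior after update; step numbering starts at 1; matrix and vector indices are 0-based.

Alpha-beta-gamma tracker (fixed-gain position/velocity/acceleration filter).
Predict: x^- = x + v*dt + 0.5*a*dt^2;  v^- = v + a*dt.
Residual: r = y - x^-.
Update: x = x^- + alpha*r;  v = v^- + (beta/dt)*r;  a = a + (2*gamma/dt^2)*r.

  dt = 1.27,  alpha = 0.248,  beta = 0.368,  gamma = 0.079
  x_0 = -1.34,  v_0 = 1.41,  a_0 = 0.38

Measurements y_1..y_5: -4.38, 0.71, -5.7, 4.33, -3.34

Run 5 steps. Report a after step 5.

step 1: x_pred=0.7572  r=-5.1372  x^+=-0.5169  v^+=0.4040  a^+=-0.1232
step 2: x_pred=-0.1031  r=0.8131  x^+=0.0985  v^+=0.4831  a^+=-0.0436
step 3: x_pred=0.6770  r=-6.3770  x^+=-0.9045  v^+=-1.4200  a^+=-0.6683
step 4: x_pred=-3.2469  r=7.5769  x^+=-1.3678  v^+=-0.0732  a^+=0.0740
step 5: x_pred=-1.4012  r=-1.9388  x^+=-1.8820  v^+=-0.5411  a^+=-0.1160

a_post = -0.1160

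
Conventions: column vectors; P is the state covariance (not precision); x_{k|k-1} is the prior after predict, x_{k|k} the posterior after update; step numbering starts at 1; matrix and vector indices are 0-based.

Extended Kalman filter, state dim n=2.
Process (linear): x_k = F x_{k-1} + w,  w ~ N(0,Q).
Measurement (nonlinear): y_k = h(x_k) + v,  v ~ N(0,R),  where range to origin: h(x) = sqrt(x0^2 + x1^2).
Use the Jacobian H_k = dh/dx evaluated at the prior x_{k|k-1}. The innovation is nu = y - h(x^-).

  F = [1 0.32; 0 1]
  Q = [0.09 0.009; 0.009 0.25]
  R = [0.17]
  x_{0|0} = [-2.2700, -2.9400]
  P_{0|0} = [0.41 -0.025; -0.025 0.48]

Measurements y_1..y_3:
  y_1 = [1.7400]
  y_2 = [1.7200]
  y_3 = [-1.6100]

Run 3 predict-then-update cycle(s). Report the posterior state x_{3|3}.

x_post = [-0.3963, 1.3943]

step 1: x^-=[-3.2108, -2.9400]  P^-=[0.5332 0.1376; 0.1376 0.7300]  H_jac=[-0.7375 -0.6753]  S=[0.9300]  K=[-0.5227; -0.6392]  nu=[-2.6135]  x^+=[-1.8447, -1.2694]  P^+=[0.2790 -0.1731; -0.1731 0.3500]
step 2: x^-=[-2.2509, -1.2694]  P^-=[0.2941 -0.0521; -0.0521 0.6000]  H_jac=[-0.8710 -0.4912]  S=[0.4933]  K=[-0.4673; -0.5055]  nu=[-0.8641]  x^+=[-1.8470, -0.8326]  P^+=[0.1863 -0.1687; -0.1687 0.4740]
step 3: x^-=[-2.1135, -0.8326]  P^-=[0.2169 -0.0080; -0.0080 0.7240]  H_jac=[-0.9304 -0.3665]  S=[0.4496]  K=[-0.4424; -0.5737]  nu=[-3.8816]  x^+=[-0.3963, 1.3943]  P^+=[0.1289 -0.1221; -0.1221 0.5760]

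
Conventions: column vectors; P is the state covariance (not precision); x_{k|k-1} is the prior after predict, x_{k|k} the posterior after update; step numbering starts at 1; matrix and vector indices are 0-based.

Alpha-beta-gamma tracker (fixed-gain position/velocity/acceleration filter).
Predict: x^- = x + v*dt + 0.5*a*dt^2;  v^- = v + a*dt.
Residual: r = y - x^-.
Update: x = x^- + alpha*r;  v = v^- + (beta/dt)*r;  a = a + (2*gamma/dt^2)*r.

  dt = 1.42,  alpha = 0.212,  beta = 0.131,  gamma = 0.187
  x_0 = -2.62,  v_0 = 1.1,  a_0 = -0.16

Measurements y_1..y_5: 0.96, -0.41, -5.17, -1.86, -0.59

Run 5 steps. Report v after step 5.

step 1: x_pred=-1.2193  r=2.1793  x^+=-0.7573  v^+=1.0738  a^+=0.2442
step 2: x_pred=1.0138  r=-1.4238  x^+=0.7119  v^+=1.2893  a^+=-0.0199
step 3: x_pred=2.5227  r=-7.6927  x^+=0.8919  v^+=0.5514  a^+=-1.4467
step 4: x_pred=0.2163  r=-2.0763  x^+=-0.2239  v^+=-1.6945  a^+=-1.8318
step 5: x_pred=-4.4769  r=3.8869  x^+=-3.6528  v^+=-3.9370  a^+=-1.1109

v_post = -3.9370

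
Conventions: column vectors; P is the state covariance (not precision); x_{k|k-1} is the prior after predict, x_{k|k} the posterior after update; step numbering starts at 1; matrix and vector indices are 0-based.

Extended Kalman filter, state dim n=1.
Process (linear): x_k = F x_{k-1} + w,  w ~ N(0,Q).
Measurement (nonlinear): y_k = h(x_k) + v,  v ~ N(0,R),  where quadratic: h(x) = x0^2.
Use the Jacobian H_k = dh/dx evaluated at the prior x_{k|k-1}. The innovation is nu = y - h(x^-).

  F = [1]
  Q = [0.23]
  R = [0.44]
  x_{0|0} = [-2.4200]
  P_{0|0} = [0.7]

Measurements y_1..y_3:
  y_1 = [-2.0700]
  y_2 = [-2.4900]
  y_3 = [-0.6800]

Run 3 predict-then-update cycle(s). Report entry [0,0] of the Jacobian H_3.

H_jac[0,0] = 0.6925

step 1: x^-=[-2.4200]  P^-=[0.9300]  H_jac=[-4.8400]  S=[22.2258]  K=[-0.2025]  nu=[-7.9264]  x^+=[-0.8147]  P^+=[0.0184]
step 2: x^-=[-0.8147]  P^-=[0.2484]  H_jac=[-1.6295]  S=[1.0996]  K=[-0.3681]  nu=[-3.1538]  x^+=[0.3462]  P^+=[0.0994]
step 3: x^-=[0.3462]  P^-=[0.3294]  H_jac=[0.6925]  S=[0.5980]  K=[0.3815]  nu=[-0.7999]  x^+=[0.0411]  P^+=[0.2424]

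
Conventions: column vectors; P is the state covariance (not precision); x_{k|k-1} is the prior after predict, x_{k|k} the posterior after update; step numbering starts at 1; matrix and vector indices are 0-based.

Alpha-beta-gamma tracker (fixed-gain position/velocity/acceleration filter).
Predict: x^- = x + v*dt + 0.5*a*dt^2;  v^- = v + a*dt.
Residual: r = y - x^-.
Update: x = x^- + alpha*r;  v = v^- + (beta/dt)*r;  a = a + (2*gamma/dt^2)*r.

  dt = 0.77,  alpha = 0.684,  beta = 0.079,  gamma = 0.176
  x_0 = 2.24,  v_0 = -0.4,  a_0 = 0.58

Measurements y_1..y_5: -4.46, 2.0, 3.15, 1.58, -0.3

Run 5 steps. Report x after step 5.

step 1: x_pred=2.1039  r=-6.5639  x^+=-2.3858  v^+=-0.6268  a^+=-3.3170
step 2: x_pred=-3.8518  r=5.8518  x^+=0.1508  v^+=-2.5805  a^+=0.1572
step 3: x_pred=-1.7896  r=4.9396  x^+=1.5891  v^+=-1.9527  a^+=3.0898
step 4: x_pred=1.0015  r=0.5785  x^+=1.3972  v^+=0.4858  a^+=3.4332
step 5: x_pred=2.7890  r=-3.0890  x^+=0.6761  v^+=2.8124  a^+=1.5993

x_post = 0.6761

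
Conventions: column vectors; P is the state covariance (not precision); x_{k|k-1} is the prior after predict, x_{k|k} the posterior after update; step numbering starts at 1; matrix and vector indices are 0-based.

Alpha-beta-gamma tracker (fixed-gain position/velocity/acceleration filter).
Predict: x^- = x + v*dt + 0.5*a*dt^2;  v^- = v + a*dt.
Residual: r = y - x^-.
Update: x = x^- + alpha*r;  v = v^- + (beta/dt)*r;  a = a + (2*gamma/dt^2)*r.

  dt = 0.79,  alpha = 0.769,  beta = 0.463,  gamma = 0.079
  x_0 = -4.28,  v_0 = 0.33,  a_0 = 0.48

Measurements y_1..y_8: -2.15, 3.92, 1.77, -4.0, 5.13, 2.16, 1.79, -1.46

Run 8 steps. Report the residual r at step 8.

resid = -3.0733

step 1: x_pred=-3.8695  r=1.7195  x^+=-2.5472  v^+=1.7170  a^+=0.9153
step 2: x_pred=-0.9052  r=4.8252  x^+=2.8054  v^+=5.2680  a^+=2.1369
step 3: x_pred=7.6339  r=-5.8639  x^+=3.1246  v^+=3.5194  a^+=0.6524
step 4: x_pred=6.1085  r=-10.1085  x^+=-1.6649  v^+=-1.8895  a^+=-1.9068
step 5: x_pred=-3.7527  r=8.8827  x^+=3.0781  v^+=1.8100  a^+=0.3420
step 6: x_pred=4.6148  r=-2.4548  x^+=2.7270  v^+=0.6416  a^+=-0.2794
step 7: x_pred=3.1467  r=-1.3567  x^+=2.1034  v^+=-0.3743  a^+=-0.6229
step 8: x_pred=1.6133  r=-3.0733  x^+=-0.7501  v^+=-2.6676  a^+=-1.4010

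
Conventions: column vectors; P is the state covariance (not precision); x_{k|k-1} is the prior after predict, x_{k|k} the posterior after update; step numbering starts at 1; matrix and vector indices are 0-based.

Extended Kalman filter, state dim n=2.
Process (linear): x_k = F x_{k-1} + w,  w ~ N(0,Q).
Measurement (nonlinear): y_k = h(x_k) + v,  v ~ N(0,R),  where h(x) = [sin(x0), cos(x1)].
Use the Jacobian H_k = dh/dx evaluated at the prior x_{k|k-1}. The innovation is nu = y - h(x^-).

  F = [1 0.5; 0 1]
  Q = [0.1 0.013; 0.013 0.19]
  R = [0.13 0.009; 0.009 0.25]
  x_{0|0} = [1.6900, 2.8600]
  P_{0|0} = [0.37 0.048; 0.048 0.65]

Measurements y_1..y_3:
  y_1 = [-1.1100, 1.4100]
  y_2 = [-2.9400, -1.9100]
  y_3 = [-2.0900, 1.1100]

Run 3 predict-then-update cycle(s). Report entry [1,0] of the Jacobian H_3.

step 1: x^-=[3.1200, 2.8600]  P^-=[0.6805 0.3860; 0.3860 0.8400]  H_jac=[-0.9998 0.0000; 0.0000 -0.2779]  S=[0.8102 0.1162; 0.1162 0.3149]  K=[-0.8351 -0.0324; -0.3907 -0.5971]  nu=[-1.1316, 2.3706]  x^+=[3.9882, 1.8865]  P^+=[0.1089 0.0562; 0.0562 0.5499]
step 2: x^-=[4.9315, 1.8865]  P^-=[0.4025 0.3441; 0.3441 0.7399]  H_jac=[0.2173 0.0000; 0.0000 -0.9506]  S=[0.1490 -0.0621; -0.0621 0.9185]  K=[0.4514 -0.3256; 0.1881 -0.7529]  nu=[-1.9639, -1.5995]  x^+=[4.5657, 2.7214]  P^+=[0.2565 0.0814; 0.0814 0.1962]
step 3: x^-=[5.9264, 2.7214]  P^-=[0.4869 0.1925; 0.1925 0.3862]  H_jac=[0.9370 0.0000; 0.0000 -0.4080]  S=[0.5575 -0.0646; -0.0646 0.3143]  K=[0.8087 -0.0837; 0.2719 -0.4455]  nu=[-1.7407, 2.0230]  x^+=[4.3494, 1.3468]  P^+=[0.1114 0.0334; 0.0334 0.2670]

H_jac[1,0] = 0.0000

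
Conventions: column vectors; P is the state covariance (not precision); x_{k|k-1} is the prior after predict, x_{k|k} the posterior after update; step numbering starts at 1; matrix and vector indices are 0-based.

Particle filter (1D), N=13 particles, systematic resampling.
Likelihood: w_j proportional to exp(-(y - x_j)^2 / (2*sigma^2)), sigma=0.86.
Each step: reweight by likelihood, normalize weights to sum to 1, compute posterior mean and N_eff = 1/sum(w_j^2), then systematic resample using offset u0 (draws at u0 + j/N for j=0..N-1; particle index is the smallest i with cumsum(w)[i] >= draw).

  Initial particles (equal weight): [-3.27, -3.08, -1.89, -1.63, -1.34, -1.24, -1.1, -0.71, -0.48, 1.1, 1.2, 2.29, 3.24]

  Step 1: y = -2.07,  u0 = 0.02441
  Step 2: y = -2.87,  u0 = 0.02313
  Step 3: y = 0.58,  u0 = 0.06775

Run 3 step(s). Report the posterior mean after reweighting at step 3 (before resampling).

step 1: w=[0.0747, 0.0992, 0.1934, 0.1734, 0.1379, 0.1241, 0.1046, 0.0566, 0.0358, 0.0002, 0.0001, 0.0000, 0.0000]  mean=-1.7085  Neff=7.5345  idx=[0, 1, 2, 2, 2, 3, 3, 4, 4, 5, 5, 6, 7]
step 2: w=[0.1778, 0.1923, 0.1035, 0.1035, 0.1035, 0.0700, 0.0700, 0.0407, 0.0407, 0.0329, 0.0329, 0.0238, 0.0085]  mean=-2.2114  Neff=8.5746  idx=[0, 0, 0, 1, 1, 2, 3, 3, 4, 5, 6, 8, 10]
step 3: w=[0.0001, 0.0001, 0.0001, 0.0004, 0.0004, 0.0493, 0.0493, 0.0493, 0.0493, 0.1123, 0.1123, 0.2523, 0.3248]  mean=-1.4831  Neff=4.8997  idx=[6, 7, 9, 9, 10, 11, 11, 11, 12, 12, 12, 12, 12]

post_mean = -1.4831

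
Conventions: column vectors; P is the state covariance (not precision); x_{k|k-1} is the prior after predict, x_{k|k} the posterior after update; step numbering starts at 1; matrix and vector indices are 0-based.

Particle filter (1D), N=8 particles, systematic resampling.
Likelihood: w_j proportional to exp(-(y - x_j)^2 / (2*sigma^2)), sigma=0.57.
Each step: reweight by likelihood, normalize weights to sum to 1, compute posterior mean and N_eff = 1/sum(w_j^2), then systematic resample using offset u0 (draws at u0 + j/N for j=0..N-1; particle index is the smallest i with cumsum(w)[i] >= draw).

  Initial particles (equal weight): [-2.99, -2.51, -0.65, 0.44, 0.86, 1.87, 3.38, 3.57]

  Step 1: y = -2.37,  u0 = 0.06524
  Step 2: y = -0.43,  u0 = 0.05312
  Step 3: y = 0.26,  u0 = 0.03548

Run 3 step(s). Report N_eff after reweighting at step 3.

step 1: w=[0.3607, 0.6324, 0.0069, 0.0000, 0.0000, 0.0000, 0.0000, 0.0000]  mean=-2.6704  Neff=1.8864  idx=[0, 0, 0, 1, 1, 1, 1, 1]
step 2: w=[0.0064, 0.0064, 0.0064, 0.1962, 0.1962, 0.1962, 0.1962, 0.1962]  mean=-2.5192  Neff=5.1934  idx=[3, 3, 4, 5, 5, 6, 6, 7]
step 3: w=[0.1250, 0.1250, 0.1250, 0.1250, 0.1250, 0.1250, 0.1250, 0.1250]  mean=-2.5100  Neff=8.0000  idx=[0, 1, 2, 3, 4, 5, 6, 7]

N_eff = 8.0000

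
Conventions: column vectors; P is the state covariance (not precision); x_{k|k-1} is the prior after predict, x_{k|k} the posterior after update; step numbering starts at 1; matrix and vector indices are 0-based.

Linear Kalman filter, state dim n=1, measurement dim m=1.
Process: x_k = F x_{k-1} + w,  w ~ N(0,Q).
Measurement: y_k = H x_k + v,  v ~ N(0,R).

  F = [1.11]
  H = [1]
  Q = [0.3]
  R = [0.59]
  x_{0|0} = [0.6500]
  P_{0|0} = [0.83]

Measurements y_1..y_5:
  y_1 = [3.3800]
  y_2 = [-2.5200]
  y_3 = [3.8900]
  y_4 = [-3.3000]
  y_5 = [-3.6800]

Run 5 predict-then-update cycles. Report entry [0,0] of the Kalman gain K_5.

step 1: x^-=[0.7215]  P^-=[1.3226]  S=[1.9126]  K=[0.6915]  nu=[2.6585]  x^+=[2.5599]  P^+=[0.4080]
step 2: x^-=[2.8415]  P^-=[0.8027]  S=[1.3927]  K=[0.5764]  nu=[-5.3615]  x^+=[-0.2487]  P^+=[0.3401]
step 3: x^-=[-0.2760]  P^-=[0.7190]  S=[1.3090]  K=[0.5493]  nu=[4.1660]  x^+=[2.0122]  P^+=[0.3241]
step 4: x^-=[2.2336]  P^-=[0.6993]  S=[1.2893]  K=[0.5424]  nu=[-5.5336]  x^+=[-0.7677]  P^+=[0.3200]
step 5: x^-=[-0.8522]  P^-=[0.6943]  S=[1.2843]  K=[0.5406]  nu=[-2.8278]  x^+=[-2.3809]  P^+=[0.3190]

K[0,0] = 0.5406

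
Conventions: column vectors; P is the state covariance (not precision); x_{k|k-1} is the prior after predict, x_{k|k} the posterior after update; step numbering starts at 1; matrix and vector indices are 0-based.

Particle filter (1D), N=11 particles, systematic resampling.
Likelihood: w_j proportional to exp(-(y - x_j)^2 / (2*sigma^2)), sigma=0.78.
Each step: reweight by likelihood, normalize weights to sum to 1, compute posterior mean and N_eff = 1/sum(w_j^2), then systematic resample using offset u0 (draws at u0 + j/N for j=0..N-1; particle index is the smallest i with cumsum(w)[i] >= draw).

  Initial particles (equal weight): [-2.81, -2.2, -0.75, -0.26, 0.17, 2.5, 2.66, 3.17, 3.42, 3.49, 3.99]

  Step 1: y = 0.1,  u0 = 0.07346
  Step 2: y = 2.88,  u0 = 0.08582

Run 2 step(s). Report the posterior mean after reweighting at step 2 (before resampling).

step 1: w=[0.0004, 0.0052, 0.2231, 0.3632, 0.4024, 0.0036, 0.0019, 0.0002, 0.0000, 0.0000, 0.0000]  mean=-0.1913  Neff=2.9097  idx=[2, 2, 3, 3, 3, 3, 4, 4, 4, 4, 4]
step 2: w=[0.0015, 0.0015, 0.0229, 0.0229, 0.0229, 0.0229, 0.1811, 0.1811, 0.1811, 0.1811, 0.1811]  mean=0.1278  Neff=6.0227  idx=[5, 6, 6, 7, 7, 8, 8, 9, 9, 10, 10]

post_mean = 0.1278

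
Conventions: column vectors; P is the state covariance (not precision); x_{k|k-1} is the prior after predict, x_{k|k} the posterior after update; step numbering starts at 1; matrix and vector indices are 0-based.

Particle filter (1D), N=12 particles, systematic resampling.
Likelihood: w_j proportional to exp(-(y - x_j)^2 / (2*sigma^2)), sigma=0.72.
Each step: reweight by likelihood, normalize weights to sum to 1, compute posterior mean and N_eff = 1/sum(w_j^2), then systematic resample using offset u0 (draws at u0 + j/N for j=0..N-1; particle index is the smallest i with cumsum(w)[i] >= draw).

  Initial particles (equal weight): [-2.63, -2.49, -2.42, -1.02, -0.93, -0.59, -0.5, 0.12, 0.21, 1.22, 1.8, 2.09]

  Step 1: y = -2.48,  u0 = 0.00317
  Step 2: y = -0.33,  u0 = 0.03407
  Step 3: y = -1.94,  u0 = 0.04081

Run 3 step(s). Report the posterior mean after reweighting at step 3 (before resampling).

post_mean = -1.3918

step 1: w=[0.3003, 0.3069, 0.3058, 0.0393, 0.0302, 0.0098, 0.0070, 0.0005, 0.0003, 0.0000, 0.0000, 0.0000]  mean=-2.3713  Neff=3.5656  idx=[0, 0, 0, 0, 1, 1, 1, 1, 2, 2, 2, 3]
step 2: w=[0.0082, 0.0082, 0.0082, 0.0082, 0.0149, 0.0149, 0.0149, 0.0149, 0.0199, 0.0199, 0.0199, 0.8481]  mean=-1.2437  Neff=1.3858  idx=[4, 9, 11, 11, 11, 11, 11, 11, 11, 11, 11, 11]
step 3: w=[0.1252, 0.1342, 0.0741, 0.0741, 0.0741, 0.0741, 0.0741, 0.0741, 0.0741, 0.0741, 0.0741, 0.0741]  mean=-1.3918  Neff=11.2962  idx=[0, 0, 1, 2, 3, 4, 5, 6, 8, 9, 10, 11]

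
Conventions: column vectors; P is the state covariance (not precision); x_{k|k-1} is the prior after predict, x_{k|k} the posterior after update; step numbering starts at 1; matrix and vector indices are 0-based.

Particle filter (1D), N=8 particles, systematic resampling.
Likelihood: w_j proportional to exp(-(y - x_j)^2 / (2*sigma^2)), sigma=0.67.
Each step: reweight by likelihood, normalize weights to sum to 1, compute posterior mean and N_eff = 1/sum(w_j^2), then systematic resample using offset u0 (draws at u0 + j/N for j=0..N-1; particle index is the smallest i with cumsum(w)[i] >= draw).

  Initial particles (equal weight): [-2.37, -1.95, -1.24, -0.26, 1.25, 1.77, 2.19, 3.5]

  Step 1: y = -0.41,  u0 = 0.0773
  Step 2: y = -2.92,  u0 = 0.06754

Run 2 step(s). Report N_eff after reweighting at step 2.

step 1: w=[0.0088, 0.0452, 0.2945, 0.6186, 0.0295, 0.0032, 0.0003, 0.0000]  mean=-0.5917  Neff=2.1172  idx=[2, 2, 2, 3, 3, 3, 3, 3]
step 2: w=[0.3285, 0.3285, 0.3285, 0.0029, 0.0029, 0.0029, 0.0029, 0.0029]  mean=-1.2259  Neff=3.0879  idx=[0, 0, 0, 1, 1, 2, 2, 2]

N_eff = 3.0879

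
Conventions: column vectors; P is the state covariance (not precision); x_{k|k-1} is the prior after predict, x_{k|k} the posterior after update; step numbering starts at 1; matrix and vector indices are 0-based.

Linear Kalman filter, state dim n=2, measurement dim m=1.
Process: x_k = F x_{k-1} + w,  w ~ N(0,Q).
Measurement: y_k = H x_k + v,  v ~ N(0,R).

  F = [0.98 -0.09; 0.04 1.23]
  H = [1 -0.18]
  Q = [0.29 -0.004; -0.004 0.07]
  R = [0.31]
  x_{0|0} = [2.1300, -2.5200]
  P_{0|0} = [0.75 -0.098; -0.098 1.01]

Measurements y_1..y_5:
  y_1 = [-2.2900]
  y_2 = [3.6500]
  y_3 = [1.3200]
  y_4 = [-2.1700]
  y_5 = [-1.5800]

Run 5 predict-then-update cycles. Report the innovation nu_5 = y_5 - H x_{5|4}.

step 1: x^-=[2.3142, -3.0144]  P^-=[1.0358 -0.2042; -0.2042 1.5896]  S=[1.4708]  K=[0.7292; -0.3334]  nu=[-5.1468]  x^+=[-1.4389, -1.2986]  P^+=[0.2537 0.1534; 0.1534 1.4261]
step 2: x^-=[-1.2933, -1.6549]  P^-=[0.5181 0.0324; 0.0324 2.2431]  S=[0.8891]  K=[0.5762; -0.4177]  nu=[4.6454]  x^+=[1.3832, -3.5952]  P^+=[0.2230 0.2464; 0.2464 2.0880]
step 3: x^-=[1.6791, -4.3667]  P^-=[0.4776 0.0697; 0.0697 3.2535]  S=[0.8679]  K=[0.5358; -0.5945]  nu=[-1.1451]  x^+=[1.0655, -3.6860]  P^+=[0.2284 0.3461; 0.3461 2.9468]
step 4: x^-=[1.3760, -4.4911]  P^-=[0.4722 0.0947; 0.0947 4.5626]  S=[0.8959]  K=[0.5080; -0.8110]  nu=[-4.3544]  x^+=[-0.8361, -0.9599]  P^+=[0.2410 0.4638; 0.4638 3.9734]
step 5: x^-=[-0.7330, -1.2141]  P^-=[0.4718 0.1230; 0.1230 6.1274]  S=[0.9360]  K=[0.4804; -1.0469]  nu=[-1.0656]  x^+=[-1.2448, -0.0986]  P^+=[0.2558 0.5937; 0.5937 5.1015]

innov = [-1.0656]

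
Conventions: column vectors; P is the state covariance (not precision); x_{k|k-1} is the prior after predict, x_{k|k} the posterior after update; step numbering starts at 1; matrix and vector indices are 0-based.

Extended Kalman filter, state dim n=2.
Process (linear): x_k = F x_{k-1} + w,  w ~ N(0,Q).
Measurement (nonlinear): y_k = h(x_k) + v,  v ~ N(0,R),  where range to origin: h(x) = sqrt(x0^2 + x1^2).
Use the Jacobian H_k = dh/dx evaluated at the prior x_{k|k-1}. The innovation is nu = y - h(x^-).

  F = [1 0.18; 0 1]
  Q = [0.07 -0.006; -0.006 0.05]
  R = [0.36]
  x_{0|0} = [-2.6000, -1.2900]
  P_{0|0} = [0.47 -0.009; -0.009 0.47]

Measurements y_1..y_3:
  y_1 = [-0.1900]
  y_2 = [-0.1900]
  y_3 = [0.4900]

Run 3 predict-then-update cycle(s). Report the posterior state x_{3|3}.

x_post = [-0.5018, -0.0703]

step 1: x^-=[-2.8322, -1.2900]  P^-=[0.5520 0.0696; 0.0696 0.5200]  H_jac=[-0.9100 -0.4145]  S=[0.9590]  K=[-0.5539; -0.2908]  nu=[-3.3021]  x^+=[-1.0032, -0.3297]  P^+=[0.2578 -0.0849; -0.0849 0.4389]
step 2: x^-=[-1.0625, -0.3297]  P^-=[0.3114 -0.0119; -0.0119 0.4889]  H_jac=[-0.9551 -0.2964]  S=[0.6803]  K=[-0.4320; -0.1963]  nu=[-1.3025]  x^+=[-0.4998, -0.0740]  P^+=[0.1844 -0.0696; -0.0696 0.4627]
step 3: x^-=[-0.5131, -0.0740]  P^-=[0.2444 0.0077; 0.0077 0.5127]  H_jac=[-0.9898 -0.1428]  S=[0.6120]  K=[-0.3970; -0.1320]  nu=[-0.0284]  x^+=[-0.5018, -0.0703]  P^+=[0.1479 -0.0244; -0.0244 0.5020]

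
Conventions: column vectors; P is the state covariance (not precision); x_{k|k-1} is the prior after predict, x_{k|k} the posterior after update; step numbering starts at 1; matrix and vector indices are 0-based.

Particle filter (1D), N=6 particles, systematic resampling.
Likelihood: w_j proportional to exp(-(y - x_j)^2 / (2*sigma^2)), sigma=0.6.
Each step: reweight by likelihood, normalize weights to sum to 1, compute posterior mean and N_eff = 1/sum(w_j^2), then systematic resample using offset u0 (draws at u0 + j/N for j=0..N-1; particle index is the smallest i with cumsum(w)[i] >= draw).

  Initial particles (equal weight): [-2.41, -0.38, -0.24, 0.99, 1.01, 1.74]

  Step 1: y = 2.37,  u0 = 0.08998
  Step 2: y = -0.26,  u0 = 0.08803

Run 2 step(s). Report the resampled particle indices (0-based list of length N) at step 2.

resampled_idx = [0, 0, 0, 0, 0, 3]

step 1: w=[0.0000, 0.0000, 0.0001, 0.0981, 0.1058, 0.7959]  mean=1.5889  Neff=1.5283  idx=[3, 5, 5, 5, 5, 5]
step 2: w=[0.8552, 0.0290, 0.0290, 0.0290, 0.0290, 0.0290]  mean=1.0986  Neff=1.3595  idx=[0, 0, 0, 0, 0, 3]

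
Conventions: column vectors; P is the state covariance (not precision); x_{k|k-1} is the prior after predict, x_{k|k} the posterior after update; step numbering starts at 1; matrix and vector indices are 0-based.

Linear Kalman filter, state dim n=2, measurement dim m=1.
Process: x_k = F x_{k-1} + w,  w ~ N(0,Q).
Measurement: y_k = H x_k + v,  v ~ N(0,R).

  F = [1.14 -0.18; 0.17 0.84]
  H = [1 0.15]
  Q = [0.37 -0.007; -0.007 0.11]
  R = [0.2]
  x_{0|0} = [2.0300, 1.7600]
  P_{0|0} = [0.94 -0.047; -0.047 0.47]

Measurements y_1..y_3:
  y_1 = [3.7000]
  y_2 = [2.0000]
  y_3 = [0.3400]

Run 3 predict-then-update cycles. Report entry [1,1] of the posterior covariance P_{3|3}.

P_post[1,1] = 0.3852

step 1: x^-=[1.9974, 1.8235]  P^-=[1.6261 0.0605; 0.0605 0.4554]  S=[1.8545]  K=[0.8817; 0.0695]  nu=[1.4291]  x^+=[3.2575, 1.9228]  P^+=[0.1843 -0.0531; -0.0531 0.4464]
step 2: x^-=[3.3674, 2.1689]  P^-=[0.6458 -0.0880; -0.0880 0.4152]  S=[0.8287]  K=[0.7633; -0.0310]  nu=[-1.6927]  x^+=[2.0753, 2.2214]  P^+=[0.1629 -0.0684; -0.0684 0.4144]
step 3: x^-=[1.9660, 2.2188]  P^-=[0.6232 -0.1014; -0.1014 0.3876]  S=[0.8015]  K=[0.7586; -0.0540]  nu=[-1.9588]  x^+=[0.4801, 2.3246]  P^+=[0.1620 -0.0686; -0.0686 0.3852]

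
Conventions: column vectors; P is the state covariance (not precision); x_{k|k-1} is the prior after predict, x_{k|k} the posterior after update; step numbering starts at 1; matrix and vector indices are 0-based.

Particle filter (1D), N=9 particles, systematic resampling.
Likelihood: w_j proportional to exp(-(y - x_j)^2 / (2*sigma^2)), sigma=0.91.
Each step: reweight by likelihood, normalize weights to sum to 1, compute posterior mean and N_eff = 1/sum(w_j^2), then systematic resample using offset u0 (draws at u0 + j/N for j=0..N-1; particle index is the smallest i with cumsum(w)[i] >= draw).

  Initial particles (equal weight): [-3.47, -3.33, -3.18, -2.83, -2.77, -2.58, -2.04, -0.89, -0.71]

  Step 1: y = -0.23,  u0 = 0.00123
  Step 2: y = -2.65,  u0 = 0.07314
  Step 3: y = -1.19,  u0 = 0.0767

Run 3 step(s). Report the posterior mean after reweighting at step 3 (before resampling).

post_mean = -1.3838

step 1: w=[0.0010, 0.0016, 0.0028, 0.0091, 0.0109, 0.0192, 0.0744, 0.4133, 0.4678]  mean=-0.9747  Neff=2.5268  idx=[1, 6, 7, 7, 7, 8, 8, 8, 8]
step 2: w=[0.3113, 0.3288, 0.0634, 0.0634, 0.0634, 0.0424, 0.0424, 0.0424, 0.0424]  mean=-1.9972  Neff=4.4590  idx=[0, 0, 0, 1, 1, 1, 3, 5, 8]
step 3: w=[0.0131, 0.0131, 0.0131, 0.1342, 0.1342, 0.1342, 0.1967, 0.1807, 0.1807]  mean=-1.3838  Neff=6.3071  idx=[3, 4, 4, 5, 6, 6, 7, 8, 8]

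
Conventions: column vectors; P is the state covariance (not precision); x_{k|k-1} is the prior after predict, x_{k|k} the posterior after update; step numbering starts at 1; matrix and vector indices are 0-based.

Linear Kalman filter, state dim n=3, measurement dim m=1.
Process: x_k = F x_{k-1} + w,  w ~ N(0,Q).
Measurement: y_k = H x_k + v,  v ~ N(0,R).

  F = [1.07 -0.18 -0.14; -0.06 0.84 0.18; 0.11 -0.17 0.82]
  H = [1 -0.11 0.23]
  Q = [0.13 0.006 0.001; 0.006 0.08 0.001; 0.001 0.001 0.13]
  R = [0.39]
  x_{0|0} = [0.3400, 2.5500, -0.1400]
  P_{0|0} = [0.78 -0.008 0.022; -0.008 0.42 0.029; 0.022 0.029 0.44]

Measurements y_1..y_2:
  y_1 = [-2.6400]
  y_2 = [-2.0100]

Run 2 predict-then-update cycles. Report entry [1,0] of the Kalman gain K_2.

step 1: x^-=[-0.0756, 2.0964, -0.5109]  P^-=[1.0432 -0.1259 0.0721; -0.1259 0.4025 0.0184; 0.0721 0.0184 0.4436]  S=[1.5215]  K=[0.7057; -0.1090; 0.1131]  nu=[-2.2163]  x^+=[-1.6395, 2.3381, -0.7616]  P^+=[0.2856 -0.0088 -0.0493; -0.0088 0.3844 0.0372; -0.0493 0.0372 0.4241]
step 2: x^-=[-2.0685, 1.9253, -1.2024]  P^-=[0.4978 -0.1046 -0.0477; -0.1046 0.3792 0.0319; -0.0477 0.0319 0.4108]  S=[0.9136]  K=[0.5455; -0.1522; 0.0474]  nu=[0.5468]  x^+=[-1.7702, 1.8420, -1.1764]  P^+=[0.2260 -0.0288 -0.0713; -0.0288 0.3581 0.0385; -0.0713 0.0385 0.4088]

K[1,0] = -0.1522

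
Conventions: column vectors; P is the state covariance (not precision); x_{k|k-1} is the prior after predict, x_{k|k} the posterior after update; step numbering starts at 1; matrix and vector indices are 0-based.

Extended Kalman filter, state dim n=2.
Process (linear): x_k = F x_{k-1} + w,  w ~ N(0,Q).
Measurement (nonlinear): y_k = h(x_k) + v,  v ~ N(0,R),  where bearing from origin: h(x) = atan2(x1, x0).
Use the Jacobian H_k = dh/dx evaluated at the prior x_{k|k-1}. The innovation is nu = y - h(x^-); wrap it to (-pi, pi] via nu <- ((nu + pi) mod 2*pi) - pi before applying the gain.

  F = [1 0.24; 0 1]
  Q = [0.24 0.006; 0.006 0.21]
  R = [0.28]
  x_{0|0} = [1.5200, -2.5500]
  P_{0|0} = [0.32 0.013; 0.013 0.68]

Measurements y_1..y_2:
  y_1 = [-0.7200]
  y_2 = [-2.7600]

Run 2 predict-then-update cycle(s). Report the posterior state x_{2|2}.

step 1: x^-=[0.9080, -2.5500]  P^-=[0.6054 0.1822; 0.1822 0.8900]  H_jac=[0.3480 0.1239]  S=[0.3827]  K=[0.6095; 0.4539]  nu=[0.5087]  x^+=[1.2181, -2.3191]  P^+=[0.4632 0.0763; 0.0763 0.8112]
step 2: x^-=[0.6615, -2.3191]  P^-=[0.7866 0.2770; 0.2770 1.0212]  H_jac=[0.3988 0.1137]  S=[0.4434]  K=[0.7784; 0.5110]  nu=[-1.4671]  x^+=[-0.4805, -3.0688]  P^+=[0.5179 0.1006; 0.1006 0.9054]

x_post = [-0.4805, -3.0688]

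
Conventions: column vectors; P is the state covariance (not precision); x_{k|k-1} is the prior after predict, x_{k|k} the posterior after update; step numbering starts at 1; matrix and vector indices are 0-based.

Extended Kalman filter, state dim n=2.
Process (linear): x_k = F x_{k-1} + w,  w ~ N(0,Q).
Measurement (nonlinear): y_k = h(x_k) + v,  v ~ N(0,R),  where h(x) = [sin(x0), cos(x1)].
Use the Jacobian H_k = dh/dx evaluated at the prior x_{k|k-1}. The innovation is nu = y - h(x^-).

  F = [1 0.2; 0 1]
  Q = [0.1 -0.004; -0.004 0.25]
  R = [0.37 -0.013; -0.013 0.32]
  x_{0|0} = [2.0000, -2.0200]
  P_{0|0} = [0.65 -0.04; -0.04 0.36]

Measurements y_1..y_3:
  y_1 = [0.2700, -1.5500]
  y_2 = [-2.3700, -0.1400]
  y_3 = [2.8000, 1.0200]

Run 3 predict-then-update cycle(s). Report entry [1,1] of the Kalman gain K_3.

K[1,1] = 0.6895

step 1: x^-=[1.5960, -2.0200]  P^-=[0.7484 0.0280; 0.0280 0.6100]  H_jac=[-0.0252 0.0000; 0.0000 0.9008]  S=[0.3705 -0.0136; -0.0136 0.8150]  K=[-0.0498 0.0301; 0.0229 0.6746]  nu=[-0.7297, -1.1158]  x^+=[1.5987, -2.7894]  P^+=[0.7467 0.0114; 0.0114 0.2393]
step 2: x^-=[1.0408, -2.7894]  P^-=[0.8608 0.0553; 0.0553 0.4893]  H_jac=[0.5055 0.0000; 0.0000 0.3449]  S=[0.5900 -0.0034; -0.0034 0.3782]  K=[0.7379 0.0570; 0.0499 0.4467]  nu=[-3.2328, 0.7986]  x^+=[-1.2992, -2.5940]  P^+=[0.5387 0.0250; 0.0250 0.4125]
step 3: x^-=[-1.8180, -2.5940]  P^-=[0.6652 0.1036; 0.1036 0.6625]  H_jac=[-0.2447 0.0000; 0.0000 0.5206]  S=[0.4098 -0.0262; -0.0262 0.4996]  K=[-0.3916 0.0874; -0.0178 0.6895]  nu=[3.7696, 1.8738]  x^+=[-3.1303, -1.3690]  P^+=[0.5967 0.0635; 0.0635 0.4243]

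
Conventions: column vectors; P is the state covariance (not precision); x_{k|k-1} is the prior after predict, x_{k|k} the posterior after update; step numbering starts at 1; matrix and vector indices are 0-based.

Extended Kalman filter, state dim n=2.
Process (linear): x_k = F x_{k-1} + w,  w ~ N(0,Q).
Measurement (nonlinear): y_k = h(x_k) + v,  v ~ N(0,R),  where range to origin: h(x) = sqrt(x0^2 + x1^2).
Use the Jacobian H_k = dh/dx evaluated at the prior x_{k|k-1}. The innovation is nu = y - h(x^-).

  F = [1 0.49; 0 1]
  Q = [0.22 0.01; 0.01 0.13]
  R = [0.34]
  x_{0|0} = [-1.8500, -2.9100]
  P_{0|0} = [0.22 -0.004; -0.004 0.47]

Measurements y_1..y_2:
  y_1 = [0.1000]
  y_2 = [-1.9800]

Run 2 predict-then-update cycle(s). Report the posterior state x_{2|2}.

x_post = [0.4984, 0.4218]

step 1: x^-=[-3.2759, -2.9100]  P^-=[0.5489 0.2363; 0.2363 0.6000]  H_jac=[-0.7476 -0.6641]  S=[1.1461]  K=[-0.4950; -0.5018]  nu=[-4.2817]  x^+=[-1.1564, -0.7613]  P^+=[0.2681 -0.0484; -0.0484 0.3114]
step 2: x^-=[-1.5295, -0.7613]  P^-=[0.5154 0.1142; 0.1142 0.4414]  H_jac=[-0.8952 -0.4456]  S=[0.9318]  K=[-0.5498; -0.3208]  nu=[-3.6885]  x^+=[0.4984, 0.4218]  P^+=[0.2338 -0.0502; -0.0502 0.3455]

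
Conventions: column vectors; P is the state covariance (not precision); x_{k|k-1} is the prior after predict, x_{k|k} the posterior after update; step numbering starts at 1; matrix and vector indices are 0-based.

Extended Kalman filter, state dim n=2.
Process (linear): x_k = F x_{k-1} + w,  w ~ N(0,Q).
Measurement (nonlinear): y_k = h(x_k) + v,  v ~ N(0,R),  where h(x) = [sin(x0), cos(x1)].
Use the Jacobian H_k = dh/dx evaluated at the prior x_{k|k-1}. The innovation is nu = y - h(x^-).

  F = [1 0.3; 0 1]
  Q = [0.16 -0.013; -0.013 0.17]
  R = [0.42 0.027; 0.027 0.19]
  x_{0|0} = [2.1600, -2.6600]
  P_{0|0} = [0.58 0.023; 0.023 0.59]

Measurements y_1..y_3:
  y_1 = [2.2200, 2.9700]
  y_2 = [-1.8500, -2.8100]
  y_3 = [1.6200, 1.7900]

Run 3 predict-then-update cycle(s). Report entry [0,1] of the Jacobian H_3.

step 1: x^-=[1.3620, -2.6600]  P^-=[0.8069 0.1870; 0.1870 0.7600]  H_jac=[0.2073 0.0000; 0.0000 0.4632]  S=[0.4547 0.0450; 0.0450 0.3531]  K=[0.3480 0.2010; -0.0135 0.9988]  nu=[1.2417, 3.8563]  x^+=[2.5693, 1.1749]  P^+=[0.7313 0.1027; 0.1027 0.4089]
step 2: x^-=[2.9218, 1.1749]  P^-=[0.9897 0.2124; 0.2124 0.5789]  H_jac=[-0.9759 0.0000; 0.0000 -0.9226]  S=[1.3627 0.2183; 0.2183 0.6828]  K=[-0.6986 -0.0637; -0.0283 -0.7732]  nu=[-2.0681, -3.1957]  x^+=[4.5702, 3.7043]  P^+=[0.3024 0.0336; 0.0336 0.1601]
step 3: x^-=[5.6814, 3.7043]  P^-=[0.4970 0.0686; 0.0686 0.3301]  H_jac=[0.8243 0.0000; 0.0000 0.5335]  S=[0.7577 0.0572; 0.0572 0.2839]  K=[0.5391 0.0203; 0.0283 0.6144]  nu=[2.1861, 2.6358]  x^+=[6.9136, 5.3856]  P^+=[0.2754 0.0345; 0.0345 0.2203]

H_jac[0,1] = 0.0000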